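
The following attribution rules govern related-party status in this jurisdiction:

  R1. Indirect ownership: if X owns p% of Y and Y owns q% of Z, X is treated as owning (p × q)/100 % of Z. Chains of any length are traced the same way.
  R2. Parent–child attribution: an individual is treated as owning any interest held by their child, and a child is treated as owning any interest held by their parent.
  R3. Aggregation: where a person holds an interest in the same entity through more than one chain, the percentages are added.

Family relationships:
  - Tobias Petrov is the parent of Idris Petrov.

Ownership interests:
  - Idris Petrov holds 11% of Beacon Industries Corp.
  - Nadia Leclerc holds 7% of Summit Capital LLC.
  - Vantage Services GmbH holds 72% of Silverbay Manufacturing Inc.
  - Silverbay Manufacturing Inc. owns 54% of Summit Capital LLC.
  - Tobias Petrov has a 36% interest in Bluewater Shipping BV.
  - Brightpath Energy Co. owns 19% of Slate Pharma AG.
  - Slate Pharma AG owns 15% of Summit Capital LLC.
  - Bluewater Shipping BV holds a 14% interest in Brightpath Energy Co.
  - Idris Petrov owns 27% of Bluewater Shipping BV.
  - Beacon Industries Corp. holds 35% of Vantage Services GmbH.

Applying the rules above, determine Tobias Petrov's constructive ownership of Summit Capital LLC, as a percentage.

By parent–child attribution (R2), Tobias Petrov is treated as also owning Idris Petrov's interest in Bluewater Shipping BV, giving 36% + 27% = 63%.
By parent–child attribution (R2), Tobias Petrov is treated as owning Idris Petrov's 11% interest in Beacon Industries Corp.
Chain via Bluewater Shipping BV → Brightpath Energy Co. → Slate Pharma AG (R1): 63% × 14% × 19% × 15% = 0.25137% of Summit Capital LLC.
Chain via Beacon Industries Corp. → Vantage Services GmbH → Silverbay Manufacturing Inc. (R1): 11% × 35% × 72% × 54% = 1.49688% of Summit Capital LLC.
Aggregating (R3): 0.25137% + 1.49688% = 1.74825%.

1.74825%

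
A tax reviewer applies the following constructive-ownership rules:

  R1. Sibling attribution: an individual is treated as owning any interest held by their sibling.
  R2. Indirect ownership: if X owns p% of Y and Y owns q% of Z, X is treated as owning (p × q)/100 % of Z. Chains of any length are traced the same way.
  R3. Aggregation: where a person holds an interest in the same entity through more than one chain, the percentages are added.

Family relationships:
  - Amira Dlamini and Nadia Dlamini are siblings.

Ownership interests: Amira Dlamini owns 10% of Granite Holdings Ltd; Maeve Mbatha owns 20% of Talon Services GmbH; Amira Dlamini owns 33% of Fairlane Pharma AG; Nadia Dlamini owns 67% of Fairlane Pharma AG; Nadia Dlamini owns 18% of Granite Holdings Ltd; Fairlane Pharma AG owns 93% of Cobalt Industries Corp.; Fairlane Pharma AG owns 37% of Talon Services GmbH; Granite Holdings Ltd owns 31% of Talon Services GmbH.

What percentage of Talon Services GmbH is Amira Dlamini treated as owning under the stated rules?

By sibling attribution (R1), Amira Dlamini is treated as also owning Nadia Dlamini's interest in Fairlane Pharma AG, giving 33% + 67% = 100%.
By sibling attribution (R1), Amira Dlamini is treated as also owning Nadia Dlamini's interest in Granite Holdings Ltd, giving 10% + 18% = 28%.
Chain via Fairlane Pharma AG (R2): 100% × 37% = 37% of Talon Services GmbH.
Chain via Granite Holdings Ltd (R2): 28% × 31% = 8.68% of Talon Services GmbH.
Aggregating (R3): 37% + 8.68% = 45.68%.

45.68%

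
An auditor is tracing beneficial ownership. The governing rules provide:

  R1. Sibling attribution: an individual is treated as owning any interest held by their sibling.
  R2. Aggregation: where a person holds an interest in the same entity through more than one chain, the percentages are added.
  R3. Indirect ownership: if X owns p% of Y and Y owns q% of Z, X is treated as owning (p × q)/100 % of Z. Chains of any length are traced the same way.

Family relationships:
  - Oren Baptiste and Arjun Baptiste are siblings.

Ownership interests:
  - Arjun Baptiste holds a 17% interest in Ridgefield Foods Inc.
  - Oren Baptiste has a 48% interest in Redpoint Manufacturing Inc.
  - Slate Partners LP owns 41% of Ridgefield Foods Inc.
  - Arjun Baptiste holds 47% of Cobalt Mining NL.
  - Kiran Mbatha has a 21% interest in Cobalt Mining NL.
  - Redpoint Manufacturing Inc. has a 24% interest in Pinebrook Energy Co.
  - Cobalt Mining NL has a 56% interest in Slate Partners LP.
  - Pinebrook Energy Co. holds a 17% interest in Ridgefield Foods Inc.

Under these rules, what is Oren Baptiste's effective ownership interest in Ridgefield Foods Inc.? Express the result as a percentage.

29.7496%

By sibling attribution (R1), Oren Baptiste is treated as owning Arjun Baptiste's 47% interest in Cobalt Mining NL.
By sibling attribution (R1), Oren Baptiste is treated as owning Arjun Baptiste's 17% interest in Ridgefield Foods Inc.
Chain via Redpoint Manufacturing Inc. → Pinebrook Energy Co. (R3): 48% × 24% × 17% = 1.9584% of Ridgefield Foods Inc.
Chain via Cobalt Mining NL → Slate Partners LP (R3): 47% × 56% × 41% = 10.7912% of Ridgefield Foods Inc.
Direct interest in Ridgefield Foods Inc: 17%.
Aggregating (R2): 1.9584% + 10.7912% + 17% = 29.7496%.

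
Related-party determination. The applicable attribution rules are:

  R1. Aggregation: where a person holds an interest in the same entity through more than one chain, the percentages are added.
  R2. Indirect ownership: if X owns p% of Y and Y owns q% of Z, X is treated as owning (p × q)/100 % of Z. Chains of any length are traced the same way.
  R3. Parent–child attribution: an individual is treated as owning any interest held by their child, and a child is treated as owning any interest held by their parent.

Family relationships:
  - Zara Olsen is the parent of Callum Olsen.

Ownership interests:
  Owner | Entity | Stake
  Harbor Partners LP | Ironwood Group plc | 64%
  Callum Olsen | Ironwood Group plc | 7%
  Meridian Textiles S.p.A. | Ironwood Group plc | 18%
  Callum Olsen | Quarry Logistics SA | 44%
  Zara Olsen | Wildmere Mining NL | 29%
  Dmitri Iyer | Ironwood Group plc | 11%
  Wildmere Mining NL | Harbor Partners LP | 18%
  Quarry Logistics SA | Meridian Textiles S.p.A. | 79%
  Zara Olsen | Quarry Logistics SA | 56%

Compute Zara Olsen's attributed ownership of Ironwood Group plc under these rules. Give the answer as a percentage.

24.5608%

By parent–child attribution (R3), Zara Olsen is treated as also owning Callum Olsen's interest in Quarry Logistics SA, giving 56% + 44% = 100%.
By parent–child attribution (R3), Zara Olsen is treated as owning Callum Olsen's 7% interest in Ironwood Group plc.
Chain via Wildmere Mining NL → Harbor Partners LP (R2): 29% × 18% × 64% = 3.3408% of Ironwood Group plc.
Chain via Quarry Logistics SA → Meridian Textiles S.p.A. (R2): 100% × 79% × 18% = 14.22% of Ironwood Group plc.
Direct interest in Ironwood Group plc: 7%.
Aggregating (R1): 3.3408% + 14.22% + 7% = 24.5608%.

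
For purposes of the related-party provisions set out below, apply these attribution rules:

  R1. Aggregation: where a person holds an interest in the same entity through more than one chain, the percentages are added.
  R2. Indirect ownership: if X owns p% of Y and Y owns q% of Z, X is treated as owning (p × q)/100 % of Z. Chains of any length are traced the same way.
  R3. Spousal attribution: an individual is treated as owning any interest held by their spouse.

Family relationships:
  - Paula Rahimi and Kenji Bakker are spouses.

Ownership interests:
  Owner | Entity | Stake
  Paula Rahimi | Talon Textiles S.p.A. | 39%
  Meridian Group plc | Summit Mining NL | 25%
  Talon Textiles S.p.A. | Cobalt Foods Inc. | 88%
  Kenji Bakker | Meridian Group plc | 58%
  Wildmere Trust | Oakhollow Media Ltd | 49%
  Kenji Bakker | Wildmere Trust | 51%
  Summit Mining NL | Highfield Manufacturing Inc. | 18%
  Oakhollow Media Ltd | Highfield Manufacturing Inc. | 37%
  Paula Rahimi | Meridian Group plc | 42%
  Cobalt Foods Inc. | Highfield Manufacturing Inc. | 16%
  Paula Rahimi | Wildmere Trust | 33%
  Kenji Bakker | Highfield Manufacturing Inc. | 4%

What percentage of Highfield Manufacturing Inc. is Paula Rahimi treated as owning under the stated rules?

29.2204%

By spousal attribution (R3), Paula Rahimi is treated as also owning Kenji Bakker's interest in Wildmere Trust, giving 33% + 51% = 84%.
By spousal attribution (R3), Paula Rahimi is treated as also owning Kenji Bakker's interest in Meridian Group plc, giving 42% + 58% = 100%.
By spousal attribution (R3), Paula Rahimi is treated as owning Kenji Bakker's 4% interest in Highfield Manufacturing Inc.
Chain via Wildmere Trust → Oakhollow Media Ltd (R2): 84% × 49% × 37% = 15.2292% of Highfield Manufacturing Inc.
Chain via Meridian Group plc → Summit Mining NL (R2): 100% × 25% × 18% = 4.5% of Highfield Manufacturing Inc.
Chain via Talon Textiles S.p.A. → Cobalt Foods Inc. (R2): 39% × 88% × 16% = 5.4912% of Highfield Manufacturing Inc.
Direct interest in Highfield Manufacturing Inc: 4%.
Aggregating (R1): 15.2292% + 4.5% + 5.4912% + 4% = 29.2204%.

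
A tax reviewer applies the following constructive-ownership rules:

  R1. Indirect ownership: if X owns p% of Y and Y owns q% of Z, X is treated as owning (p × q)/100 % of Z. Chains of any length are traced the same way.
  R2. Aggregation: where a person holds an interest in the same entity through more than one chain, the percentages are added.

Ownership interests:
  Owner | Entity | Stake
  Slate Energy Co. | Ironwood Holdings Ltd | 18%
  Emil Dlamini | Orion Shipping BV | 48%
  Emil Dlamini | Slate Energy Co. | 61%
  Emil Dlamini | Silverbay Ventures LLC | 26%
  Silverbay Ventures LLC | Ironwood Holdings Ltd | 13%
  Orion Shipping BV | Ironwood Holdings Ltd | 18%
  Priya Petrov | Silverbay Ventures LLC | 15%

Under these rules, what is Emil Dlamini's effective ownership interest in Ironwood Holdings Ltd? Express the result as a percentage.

Chain via Silverbay Ventures LLC (R1): 26% × 13% = 3.38% of Ironwood Holdings Ltd.
Chain via Orion Shipping BV (R1): 48% × 18% = 8.64% of Ironwood Holdings Ltd.
Chain via Slate Energy Co. (R1): 61% × 18% = 10.98% of Ironwood Holdings Ltd.
Aggregating (R2): 3.38% + 8.64% + 10.98% = 23%.

23%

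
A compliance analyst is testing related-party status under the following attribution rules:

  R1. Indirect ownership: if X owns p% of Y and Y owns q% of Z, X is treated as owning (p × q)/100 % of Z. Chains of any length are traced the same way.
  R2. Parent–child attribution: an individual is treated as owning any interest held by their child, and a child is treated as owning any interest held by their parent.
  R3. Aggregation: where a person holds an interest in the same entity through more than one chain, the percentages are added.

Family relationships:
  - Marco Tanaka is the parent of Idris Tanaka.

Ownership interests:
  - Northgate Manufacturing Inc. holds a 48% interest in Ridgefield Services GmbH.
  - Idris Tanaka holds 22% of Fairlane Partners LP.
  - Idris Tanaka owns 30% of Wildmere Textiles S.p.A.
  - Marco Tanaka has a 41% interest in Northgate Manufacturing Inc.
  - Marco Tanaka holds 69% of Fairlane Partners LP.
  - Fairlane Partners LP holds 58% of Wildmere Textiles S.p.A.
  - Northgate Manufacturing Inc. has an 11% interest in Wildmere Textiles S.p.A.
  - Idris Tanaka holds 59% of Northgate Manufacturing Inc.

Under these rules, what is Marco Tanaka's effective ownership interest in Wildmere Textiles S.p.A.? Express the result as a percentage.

By parent–child attribution (R2), Marco Tanaka is treated as also owning Idris Tanaka's interest in Northgate Manufacturing Inc, giving 41% + 59% = 100%.
By parent–child attribution (R2), Marco Tanaka is treated as also owning Idris Tanaka's interest in Fairlane Partners LP, giving 69% + 22% = 91%.
By parent–child attribution (R2), Marco Tanaka is treated as owning Idris Tanaka's 30% interest in Wildmere Textiles S.p.A.
Chain via Northgate Manufacturing Inc. (R1): 100% × 11% = 11% of Wildmere Textiles S.p.A.
Chain via Fairlane Partners LP (R1): 91% × 58% = 52.78% of Wildmere Textiles S.p.A.
Direct interest in Wildmere Textiles S.p.A: 30%.
Aggregating (R3): 11% + 52.78% + 30% = 93.78%.

93.78%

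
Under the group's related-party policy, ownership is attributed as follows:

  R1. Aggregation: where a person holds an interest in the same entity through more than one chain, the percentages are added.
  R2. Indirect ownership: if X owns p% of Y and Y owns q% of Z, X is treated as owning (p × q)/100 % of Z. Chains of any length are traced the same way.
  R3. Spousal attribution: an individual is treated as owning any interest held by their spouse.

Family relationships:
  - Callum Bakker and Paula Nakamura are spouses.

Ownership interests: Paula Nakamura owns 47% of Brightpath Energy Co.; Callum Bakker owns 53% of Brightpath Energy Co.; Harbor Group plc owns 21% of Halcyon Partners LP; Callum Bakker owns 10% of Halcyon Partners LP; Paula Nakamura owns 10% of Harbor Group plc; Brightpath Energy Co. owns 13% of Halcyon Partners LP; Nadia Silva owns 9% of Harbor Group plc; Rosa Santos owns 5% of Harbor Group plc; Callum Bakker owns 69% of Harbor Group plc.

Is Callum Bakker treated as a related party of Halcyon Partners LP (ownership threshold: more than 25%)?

Yes

By spousal attribution (R3), Callum Bakker is treated as also owning Paula Nakamura's interest in Harbor Group plc, giving 69% + 10% = 79%.
By spousal attribution (R3), Callum Bakker is treated as also owning Paula Nakamura's interest in Brightpath Energy Co, giving 53% + 47% = 100%.
Chain via Harbor Group plc (R2): 79% × 21% = 16.59% of Halcyon Partners LP.
Chain via Brightpath Energy Co. (R2): 100% × 13% = 13% of Halcyon Partners LP.
Direct interest in Halcyon Partners LP: 10%.
Aggregating (R1): 16.59% + 13% + 10% = 39.59%.
39.59% exceeds the 25% threshold, so Callum is a related party to Halcyon Partners LP.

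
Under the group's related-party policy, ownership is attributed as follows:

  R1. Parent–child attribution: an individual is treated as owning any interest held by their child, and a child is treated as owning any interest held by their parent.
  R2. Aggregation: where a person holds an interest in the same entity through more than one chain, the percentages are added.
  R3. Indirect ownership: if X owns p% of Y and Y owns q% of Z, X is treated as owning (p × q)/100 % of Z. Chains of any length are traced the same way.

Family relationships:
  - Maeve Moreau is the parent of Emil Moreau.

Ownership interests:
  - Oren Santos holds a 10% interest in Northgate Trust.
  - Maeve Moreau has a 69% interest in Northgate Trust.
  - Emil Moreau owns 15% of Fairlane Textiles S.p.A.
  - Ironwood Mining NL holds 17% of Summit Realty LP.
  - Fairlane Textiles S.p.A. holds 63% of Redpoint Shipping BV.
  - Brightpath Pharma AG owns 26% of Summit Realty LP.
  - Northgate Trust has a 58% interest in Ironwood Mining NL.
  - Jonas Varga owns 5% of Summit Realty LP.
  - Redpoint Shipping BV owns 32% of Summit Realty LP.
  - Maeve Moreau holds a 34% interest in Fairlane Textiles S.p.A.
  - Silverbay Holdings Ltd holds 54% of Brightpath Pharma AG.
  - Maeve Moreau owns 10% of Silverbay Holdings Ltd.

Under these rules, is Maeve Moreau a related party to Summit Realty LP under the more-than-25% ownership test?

By parent–child attribution (R1), Maeve Moreau is treated as also owning Emil Moreau's interest in Fairlane Textiles S.p.A, giving 34% + 15% = 49%.
Chain via Fairlane Textiles S.p.A. → Redpoint Shipping BV (R3): 49% × 63% × 32% = 9.8784% of Summit Realty LP.
Chain via Silverbay Holdings Ltd → Brightpath Pharma AG (R3): 10% × 54% × 26% = 1.404% of Summit Realty LP.
Chain via Northgate Trust → Ironwood Mining NL (R3): 69% × 58% × 17% = 6.8034% of Summit Realty LP.
Aggregating (R2): 9.8784% + 1.404% + 6.8034% = 18.0858%.
18.0858% does not exceed the 25% threshold, so Maeve is not a related party to Summit Realty LP.

No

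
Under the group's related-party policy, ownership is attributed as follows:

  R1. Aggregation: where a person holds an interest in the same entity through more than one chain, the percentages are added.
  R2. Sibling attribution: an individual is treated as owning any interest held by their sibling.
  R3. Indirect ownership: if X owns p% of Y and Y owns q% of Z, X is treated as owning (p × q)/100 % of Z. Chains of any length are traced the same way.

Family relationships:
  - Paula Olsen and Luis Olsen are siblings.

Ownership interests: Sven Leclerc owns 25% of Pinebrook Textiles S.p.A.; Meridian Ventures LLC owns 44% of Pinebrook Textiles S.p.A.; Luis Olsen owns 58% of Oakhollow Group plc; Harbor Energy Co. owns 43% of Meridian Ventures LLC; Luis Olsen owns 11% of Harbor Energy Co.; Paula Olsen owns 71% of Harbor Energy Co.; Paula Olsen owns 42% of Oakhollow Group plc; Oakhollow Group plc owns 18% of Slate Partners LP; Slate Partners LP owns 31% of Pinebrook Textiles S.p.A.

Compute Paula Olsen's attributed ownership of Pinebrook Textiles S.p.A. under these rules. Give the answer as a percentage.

21.0944%

By sibling attribution (R2), Paula Olsen is treated as also owning Luis Olsen's interest in Oakhollow Group plc, giving 42% + 58% = 100%.
By sibling attribution (R2), Paula Olsen is treated as also owning Luis Olsen's interest in Harbor Energy Co, giving 71% + 11% = 82%.
Chain via Oakhollow Group plc → Slate Partners LP (R3): 100% × 18% × 31% = 5.58% of Pinebrook Textiles S.p.A.
Chain via Harbor Energy Co. → Meridian Ventures LLC (R3): 82% × 43% × 44% = 15.5144% of Pinebrook Textiles S.p.A.
Aggregating (R1): 5.58% + 15.5144% = 21.0944%.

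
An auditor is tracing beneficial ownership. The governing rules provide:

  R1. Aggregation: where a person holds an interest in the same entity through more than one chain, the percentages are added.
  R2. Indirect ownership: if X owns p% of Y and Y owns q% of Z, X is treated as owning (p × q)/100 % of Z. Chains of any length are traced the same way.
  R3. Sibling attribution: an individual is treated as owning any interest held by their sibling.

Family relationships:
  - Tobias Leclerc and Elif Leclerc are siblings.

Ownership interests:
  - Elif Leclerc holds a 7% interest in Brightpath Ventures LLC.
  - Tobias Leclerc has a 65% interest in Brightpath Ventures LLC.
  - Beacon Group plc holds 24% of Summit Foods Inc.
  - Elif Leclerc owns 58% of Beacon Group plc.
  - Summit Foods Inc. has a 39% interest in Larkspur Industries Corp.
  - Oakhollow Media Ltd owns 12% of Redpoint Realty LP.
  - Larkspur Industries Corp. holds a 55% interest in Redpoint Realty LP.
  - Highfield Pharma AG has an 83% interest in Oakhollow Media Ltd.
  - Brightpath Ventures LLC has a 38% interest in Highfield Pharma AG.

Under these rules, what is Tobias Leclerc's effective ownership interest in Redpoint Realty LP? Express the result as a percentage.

By sibling attribution (R3), Tobias Leclerc is treated as also owning Elif Leclerc's interest in Brightpath Ventures LLC, giving 65% + 7% = 72%.
By sibling attribution (R3), Tobias Leclerc is treated as owning Elif Leclerc's 58% interest in Beacon Group plc.
Chain via Brightpath Ventures LLC → Highfield Pharma AG → Oakhollow Media Ltd (R2): 72% × 38% × 83% × 12% = 2.725056% of Redpoint Realty LP.
Chain via Beacon Group plc → Summit Foods Inc. → Larkspur Industries Corp. (R2): 58% × 24% × 39% × 55% = 2.98584% of Redpoint Realty LP.
Aggregating (R1): 2.725056% + 2.98584% = 5.710896%.

5.710896%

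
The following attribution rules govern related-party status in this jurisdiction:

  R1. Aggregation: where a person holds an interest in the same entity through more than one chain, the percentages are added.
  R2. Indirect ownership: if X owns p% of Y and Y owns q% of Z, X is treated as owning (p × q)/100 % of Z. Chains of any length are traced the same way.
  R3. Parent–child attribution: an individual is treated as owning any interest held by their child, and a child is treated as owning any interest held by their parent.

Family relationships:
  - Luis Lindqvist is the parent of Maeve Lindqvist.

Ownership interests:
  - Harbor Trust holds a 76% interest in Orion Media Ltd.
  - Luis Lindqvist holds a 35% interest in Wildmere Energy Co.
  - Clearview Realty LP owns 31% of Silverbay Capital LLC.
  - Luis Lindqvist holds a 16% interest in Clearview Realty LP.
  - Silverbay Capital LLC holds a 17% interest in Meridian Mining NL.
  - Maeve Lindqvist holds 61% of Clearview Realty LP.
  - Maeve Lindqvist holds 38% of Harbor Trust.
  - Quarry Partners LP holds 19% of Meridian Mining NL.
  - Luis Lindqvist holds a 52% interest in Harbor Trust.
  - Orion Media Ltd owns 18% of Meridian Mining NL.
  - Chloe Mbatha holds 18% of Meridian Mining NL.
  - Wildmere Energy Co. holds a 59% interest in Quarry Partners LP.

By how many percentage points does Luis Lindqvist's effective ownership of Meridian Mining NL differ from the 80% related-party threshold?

By parent–child attribution (R3), Luis Lindqvist is treated as also owning Maeve Lindqvist's interest in Clearview Realty LP, giving 16% + 61% = 77%.
By parent–child attribution (R3), Luis Lindqvist is treated as also owning Maeve Lindqvist's interest in Harbor Trust, giving 52% + 38% = 90%.
Chain via Clearview Realty LP → Silverbay Capital LLC (R2): 77% × 31% × 17% = 4.0579% of Meridian Mining NL.
Chain via Wildmere Energy Co. → Quarry Partners LP (R2): 35% × 59% × 19% = 3.9235% of Meridian Mining NL.
Chain via Harbor Trust → Orion Media Ltd (R2): 90% × 76% × 18% = 12.312% of Meridian Mining NL.
Aggregating (R1): 4.0579% + 3.9235% + 12.312% = 20.2934%.
20.2934% falls short of the 80% threshold by 59.7066 percentage points.

59.7066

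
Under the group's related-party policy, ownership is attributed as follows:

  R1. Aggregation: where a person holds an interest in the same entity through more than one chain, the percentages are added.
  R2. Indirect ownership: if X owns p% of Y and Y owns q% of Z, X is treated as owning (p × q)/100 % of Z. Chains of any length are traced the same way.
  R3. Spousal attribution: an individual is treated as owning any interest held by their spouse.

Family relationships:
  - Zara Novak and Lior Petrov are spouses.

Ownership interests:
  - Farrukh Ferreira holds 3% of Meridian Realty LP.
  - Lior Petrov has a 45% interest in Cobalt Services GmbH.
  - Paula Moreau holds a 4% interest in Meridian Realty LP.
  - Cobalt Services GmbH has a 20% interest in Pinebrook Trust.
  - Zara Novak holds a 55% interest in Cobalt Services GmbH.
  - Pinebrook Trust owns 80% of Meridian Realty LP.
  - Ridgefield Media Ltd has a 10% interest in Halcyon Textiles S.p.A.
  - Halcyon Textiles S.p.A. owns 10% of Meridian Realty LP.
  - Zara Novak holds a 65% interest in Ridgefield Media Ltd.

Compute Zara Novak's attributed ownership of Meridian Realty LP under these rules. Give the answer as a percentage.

16.65%

By spousal attribution (R3), Zara Novak is treated as also owning Lior Petrov's interest in Cobalt Services GmbH, giving 55% + 45% = 100%.
Chain via Ridgefield Media Ltd → Halcyon Textiles S.p.A. (R2): 65% × 10% × 10% = 0.65% of Meridian Realty LP.
Chain via Cobalt Services GmbH → Pinebrook Trust (R2): 100% × 20% × 80% = 16% of Meridian Realty LP.
Aggregating (R1): 0.65% + 16% = 16.65%.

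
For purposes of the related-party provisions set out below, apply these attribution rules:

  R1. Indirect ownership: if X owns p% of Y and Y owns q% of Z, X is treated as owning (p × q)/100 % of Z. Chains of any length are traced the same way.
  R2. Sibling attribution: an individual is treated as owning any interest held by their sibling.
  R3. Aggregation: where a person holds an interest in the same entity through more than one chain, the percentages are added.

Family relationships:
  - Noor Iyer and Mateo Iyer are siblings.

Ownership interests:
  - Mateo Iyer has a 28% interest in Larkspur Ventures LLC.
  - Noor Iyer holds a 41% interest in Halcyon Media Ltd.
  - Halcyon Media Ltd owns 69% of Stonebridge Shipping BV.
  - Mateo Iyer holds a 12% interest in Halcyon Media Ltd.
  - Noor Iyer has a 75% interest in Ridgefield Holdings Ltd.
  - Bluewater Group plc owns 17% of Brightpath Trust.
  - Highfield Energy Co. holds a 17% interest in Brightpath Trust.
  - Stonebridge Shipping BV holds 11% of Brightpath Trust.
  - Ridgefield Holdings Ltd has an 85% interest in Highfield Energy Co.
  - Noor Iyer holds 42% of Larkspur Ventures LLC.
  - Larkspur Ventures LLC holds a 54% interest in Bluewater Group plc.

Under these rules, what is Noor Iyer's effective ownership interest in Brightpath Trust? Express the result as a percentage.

21.2862%

By sibling attribution (R2), Noor Iyer is treated as also owning Mateo Iyer's interest in Larkspur Ventures LLC, giving 42% + 28% = 70%.
By sibling attribution (R2), Noor Iyer is treated as also owning Mateo Iyer's interest in Halcyon Media Ltd, giving 41% + 12% = 53%.
Chain via Larkspur Ventures LLC → Bluewater Group plc (R1): 70% × 54% × 17% = 6.426% of Brightpath Trust.
Chain via Halcyon Media Ltd → Stonebridge Shipping BV (R1): 53% × 69% × 11% = 4.0227% of Brightpath Trust.
Chain via Ridgefield Holdings Ltd → Highfield Energy Co. (R1): 75% × 85% × 17% = 10.8375% of Brightpath Trust.
Aggregating (R3): 6.426% + 4.0227% + 10.8375% = 21.2862%.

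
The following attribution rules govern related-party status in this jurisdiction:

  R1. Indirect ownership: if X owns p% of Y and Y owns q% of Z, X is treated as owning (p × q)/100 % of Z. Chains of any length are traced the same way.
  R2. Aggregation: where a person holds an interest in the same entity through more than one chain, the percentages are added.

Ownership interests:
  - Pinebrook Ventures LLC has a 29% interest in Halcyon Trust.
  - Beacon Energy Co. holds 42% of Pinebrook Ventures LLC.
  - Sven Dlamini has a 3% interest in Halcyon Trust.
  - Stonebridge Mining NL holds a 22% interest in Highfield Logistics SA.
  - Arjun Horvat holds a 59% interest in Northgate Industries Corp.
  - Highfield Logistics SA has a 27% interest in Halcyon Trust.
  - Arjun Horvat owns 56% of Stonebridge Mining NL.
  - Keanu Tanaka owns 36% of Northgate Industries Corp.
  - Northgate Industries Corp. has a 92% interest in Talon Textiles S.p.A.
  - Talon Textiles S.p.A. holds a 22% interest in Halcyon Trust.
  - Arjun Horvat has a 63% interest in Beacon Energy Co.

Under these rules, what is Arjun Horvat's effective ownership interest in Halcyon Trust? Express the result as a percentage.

22.9414%

Chain via Beacon Energy Co. → Pinebrook Ventures LLC (R1): 63% × 42% × 29% = 7.6734% of Halcyon Trust.
Chain via Stonebridge Mining NL → Highfield Logistics SA (R1): 56% × 22% × 27% = 3.3264% of Halcyon Trust.
Chain via Northgate Industries Corp. → Talon Textiles S.p.A. (R1): 59% × 92% × 22% = 11.9416% of Halcyon Trust.
Aggregating (R2): 7.6734% + 3.3264% + 11.9416% = 22.9414%.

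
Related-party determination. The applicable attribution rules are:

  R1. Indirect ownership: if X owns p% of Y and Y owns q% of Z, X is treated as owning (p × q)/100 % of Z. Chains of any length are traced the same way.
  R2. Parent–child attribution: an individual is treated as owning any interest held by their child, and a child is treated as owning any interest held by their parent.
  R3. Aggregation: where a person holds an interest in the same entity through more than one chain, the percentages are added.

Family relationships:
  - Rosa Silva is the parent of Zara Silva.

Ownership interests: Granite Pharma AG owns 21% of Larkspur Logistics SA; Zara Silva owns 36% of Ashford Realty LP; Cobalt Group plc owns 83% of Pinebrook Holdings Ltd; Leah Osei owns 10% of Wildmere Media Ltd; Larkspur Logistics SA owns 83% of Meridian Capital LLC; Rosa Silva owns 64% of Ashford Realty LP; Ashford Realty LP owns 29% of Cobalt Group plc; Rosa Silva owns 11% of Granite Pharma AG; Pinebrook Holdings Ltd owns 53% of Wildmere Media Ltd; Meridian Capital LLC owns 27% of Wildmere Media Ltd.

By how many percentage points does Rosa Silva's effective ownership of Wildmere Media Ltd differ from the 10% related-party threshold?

By parent–child attribution (R2), Rosa Silva is treated as also owning Zara Silva's interest in Ashford Realty LP, giving 64% + 36% = 100%.
Chain via Ashford Realty LP → Cobalt Group plc → Pinebrook Holdings Ltd (R1): 100% × 29% × 83% × 53% = 12.7571% of Wildmere Media Ltd.
Chain via Granite Pharma AG → Larkspur Logistics SA → Meridian Capital LLC (R1): 11% × 21% × 83% × 27% = 0.517671% of Wildmere Media Ltd.
Aggregating (R3): 12.7571% + 0.517671% = 13.274771%.
13.274771% exceeds the 10% threshold by 3.274771 percentage points.

3.274771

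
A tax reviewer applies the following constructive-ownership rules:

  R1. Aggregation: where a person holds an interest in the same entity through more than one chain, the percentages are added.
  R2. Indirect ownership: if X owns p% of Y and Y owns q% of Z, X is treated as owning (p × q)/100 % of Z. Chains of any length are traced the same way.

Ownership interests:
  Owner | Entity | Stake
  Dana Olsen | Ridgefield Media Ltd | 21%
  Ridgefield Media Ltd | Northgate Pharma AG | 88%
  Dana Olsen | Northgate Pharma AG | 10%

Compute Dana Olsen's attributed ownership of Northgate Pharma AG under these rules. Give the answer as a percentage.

Chain via Ridgefield Media Ltd (R2): 21% × 88% = 18.48% of Northgate Pharma AG.
Direct interest in Northgate Pharma AG: 10%.
Aggregating (R1): 18.48% + 10% = 28.48%.

28.48%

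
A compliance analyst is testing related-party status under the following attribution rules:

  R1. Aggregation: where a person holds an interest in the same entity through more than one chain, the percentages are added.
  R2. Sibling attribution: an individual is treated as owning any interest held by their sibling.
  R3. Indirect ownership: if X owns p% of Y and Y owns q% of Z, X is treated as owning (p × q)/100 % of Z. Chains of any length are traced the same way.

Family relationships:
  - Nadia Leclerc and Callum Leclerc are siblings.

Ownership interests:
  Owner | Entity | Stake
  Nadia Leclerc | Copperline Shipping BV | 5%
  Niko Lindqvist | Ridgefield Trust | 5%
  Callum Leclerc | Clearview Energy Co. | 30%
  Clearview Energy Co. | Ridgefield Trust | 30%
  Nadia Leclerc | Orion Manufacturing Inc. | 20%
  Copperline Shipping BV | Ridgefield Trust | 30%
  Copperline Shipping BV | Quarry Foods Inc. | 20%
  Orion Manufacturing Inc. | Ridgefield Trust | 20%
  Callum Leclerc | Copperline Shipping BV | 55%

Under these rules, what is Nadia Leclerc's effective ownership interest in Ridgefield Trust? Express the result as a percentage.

31%

By sibling attribution (R2), Nadia Leclerc is treated as also owning Callum Leclerc's interest in Copperline Shipping BV, giving 5% + 55% = 60%.
By sibling attribution (R2), Nadia Leclerc is treated as owning Callum Leclerc's 30% interest in Clearview Energy Co.
Chain via Copperline Shipping BV (R3): 60% × 30% = 18% of Ridgefield Trust.
Chain via Orion Manufacturing Inc. (R3): 20% × 20% = 4% of Ridgefield Trust.
Chain via Clearview Energy Co. (R3): 30% × 30% = 9% of Ridgefield Trust.
Aggregating (R1): 18% + 4% + 9% = 31%.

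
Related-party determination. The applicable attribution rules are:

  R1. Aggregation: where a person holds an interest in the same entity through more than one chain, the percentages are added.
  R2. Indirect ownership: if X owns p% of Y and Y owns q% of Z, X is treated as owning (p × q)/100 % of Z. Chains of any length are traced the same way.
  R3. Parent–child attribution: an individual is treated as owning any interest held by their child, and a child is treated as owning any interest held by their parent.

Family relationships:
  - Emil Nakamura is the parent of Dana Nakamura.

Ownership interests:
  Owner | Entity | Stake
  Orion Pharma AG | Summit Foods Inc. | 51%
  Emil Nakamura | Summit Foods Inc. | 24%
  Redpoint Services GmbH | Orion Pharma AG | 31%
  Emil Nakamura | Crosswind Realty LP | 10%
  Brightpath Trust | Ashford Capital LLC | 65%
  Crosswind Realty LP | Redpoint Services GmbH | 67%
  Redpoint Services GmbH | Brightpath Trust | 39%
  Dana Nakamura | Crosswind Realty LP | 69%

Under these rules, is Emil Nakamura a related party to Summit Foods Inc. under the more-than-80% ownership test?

No

By parent–child attribution (R3), Emil Nakamura is treated as also owning Dana Nakamura's interest in Crosswind Realty LP, giving 10% + 69% = 79%.
Chain via Crosswind Realty LP → Redpoint Services GmbH → Orion Pharma AG (R2): 79% × 67% × 31% × 51% = 8.368233% of Summit Foods Inc.
Direct interest in Summit Foods Inc: 24%.
Aggregating (R1): 8.368233% + 24% = 32.368233%.
32.368233% does not exceed the 80% threshold, so Emil is not a related party to Summit Foods Inc.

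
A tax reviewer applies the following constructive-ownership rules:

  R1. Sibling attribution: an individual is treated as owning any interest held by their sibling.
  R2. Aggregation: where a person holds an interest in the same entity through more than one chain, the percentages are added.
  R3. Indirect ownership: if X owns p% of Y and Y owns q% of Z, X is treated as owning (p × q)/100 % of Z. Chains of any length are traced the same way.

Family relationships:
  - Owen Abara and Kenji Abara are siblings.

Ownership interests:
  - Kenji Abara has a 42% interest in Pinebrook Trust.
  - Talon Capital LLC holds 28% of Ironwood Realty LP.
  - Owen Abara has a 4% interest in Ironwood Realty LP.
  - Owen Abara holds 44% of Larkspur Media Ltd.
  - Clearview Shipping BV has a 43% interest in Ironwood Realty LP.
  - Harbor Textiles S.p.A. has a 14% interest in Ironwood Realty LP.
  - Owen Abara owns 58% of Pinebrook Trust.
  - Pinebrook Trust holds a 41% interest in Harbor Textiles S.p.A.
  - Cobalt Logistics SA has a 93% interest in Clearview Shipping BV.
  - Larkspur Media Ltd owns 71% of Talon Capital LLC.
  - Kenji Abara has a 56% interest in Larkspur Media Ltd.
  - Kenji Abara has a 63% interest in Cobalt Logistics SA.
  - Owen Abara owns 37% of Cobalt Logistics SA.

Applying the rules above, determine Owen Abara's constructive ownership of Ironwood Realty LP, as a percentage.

69.61%

By sibling attribution (R1), Owen Abara is treated as also owning Kenji Abara's interest in Cobalt Logistics SA, giving 37% + 63% = 100%.
By sibling attribution (R1), Owen Abara is treated as also owning Kenji Abara's interest in Pinebrook Trust, giving 58% + 42% = 100%.
By sibling attribution (R1), Owen Abara is treated as also owning Kenji Abara's interest in Larkspur Media Ltd, giving 44% + 56% = 100%.
Chain via Cobalt Logistics SA → Clearview Shipping BV (R3): 100% × 93% × 43% = 39.99% of Ironwood Realty LP.
Chain via Pinebrook Trust → Harbor Textiles S.p.A. (R3): 100% × 41% × 14% = 5.74% of Ironwood Realty LP.
Chain via Larkspur Media Ltd → Talon Capital LLC (R3): 100% × 71% × 28% = 19.88% of Ironwood Realty LP.
Direct interest in Ironwood Realty LP: 4%.
Aggregating (R2): 39.99% + 5.74% + 19.88% + 4% = 69.61%.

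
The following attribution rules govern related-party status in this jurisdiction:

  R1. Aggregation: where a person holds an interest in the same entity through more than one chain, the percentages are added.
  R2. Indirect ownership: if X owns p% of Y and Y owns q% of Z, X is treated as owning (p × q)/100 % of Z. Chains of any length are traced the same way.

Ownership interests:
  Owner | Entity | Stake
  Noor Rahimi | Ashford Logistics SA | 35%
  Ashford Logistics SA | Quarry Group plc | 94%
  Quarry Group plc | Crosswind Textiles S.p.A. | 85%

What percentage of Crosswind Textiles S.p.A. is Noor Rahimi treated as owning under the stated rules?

27.965%

Chain via Ashford Logistics SA → Quarry Group plc (R2): 35% × 94% × 85% = 27.965% of Crosswind Textiles S.p.A.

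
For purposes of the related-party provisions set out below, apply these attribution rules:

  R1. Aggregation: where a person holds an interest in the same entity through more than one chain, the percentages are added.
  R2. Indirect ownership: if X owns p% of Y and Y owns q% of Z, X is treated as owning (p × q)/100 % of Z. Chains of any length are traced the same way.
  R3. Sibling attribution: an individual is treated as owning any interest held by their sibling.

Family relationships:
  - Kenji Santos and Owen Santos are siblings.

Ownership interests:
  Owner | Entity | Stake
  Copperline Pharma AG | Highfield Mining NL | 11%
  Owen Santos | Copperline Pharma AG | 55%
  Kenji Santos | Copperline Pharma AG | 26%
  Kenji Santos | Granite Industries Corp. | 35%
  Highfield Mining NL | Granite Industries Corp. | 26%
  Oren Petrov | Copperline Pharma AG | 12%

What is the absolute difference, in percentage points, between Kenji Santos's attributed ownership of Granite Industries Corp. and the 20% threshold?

17.3166

By sibling attribution (R3), Kenji Santos is treated as also owning Owen Santos's interest in Copperline Pharma AG, giving 26% + 55% = 81%.
Chain via Copperline Pharma AG → Highfield Mining NL (R2): 81% × 11% × 26% = 2.3166% of Granite Industries Corp.
Direct interest in Granite Industries Corp: 35%.
Aggregating (R1): 2.3166% + 35% = 37.3166%.
37.3166% exceeds the 20% threshold by 17.3166 percentage points.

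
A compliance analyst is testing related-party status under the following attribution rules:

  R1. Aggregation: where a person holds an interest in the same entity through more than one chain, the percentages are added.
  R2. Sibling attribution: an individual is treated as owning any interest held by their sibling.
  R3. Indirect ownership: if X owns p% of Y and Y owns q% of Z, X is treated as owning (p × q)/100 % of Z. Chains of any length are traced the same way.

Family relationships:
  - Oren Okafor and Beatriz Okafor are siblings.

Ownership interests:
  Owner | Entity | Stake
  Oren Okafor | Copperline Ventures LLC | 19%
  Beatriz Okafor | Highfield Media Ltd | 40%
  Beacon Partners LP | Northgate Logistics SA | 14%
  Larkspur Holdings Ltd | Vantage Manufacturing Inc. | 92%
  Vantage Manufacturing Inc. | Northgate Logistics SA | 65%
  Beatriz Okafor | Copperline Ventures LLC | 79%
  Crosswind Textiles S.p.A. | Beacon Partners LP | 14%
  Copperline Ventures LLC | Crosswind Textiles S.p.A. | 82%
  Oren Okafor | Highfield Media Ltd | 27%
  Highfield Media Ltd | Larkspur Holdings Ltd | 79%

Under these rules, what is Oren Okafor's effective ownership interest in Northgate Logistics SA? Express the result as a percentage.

33.227196%

By sibling attribution (R2), Oren Okafor is treated as also owning Beatriz Okafor's interest in Copperline Ventures LLC, giving 19% + 79% = 98%.
By sibling attribution (R2), Oren Okafor is treated as also owning Beatriz Okafor's interest in Highfield Media Ltd, giving 27% + 40% = 67%.
Chain via Copperline Ventures LLC → Crosswind Textiles S.p.A. → Beacon Partners LP (R3): 98% × 82% × 14% × 14% = 1.575056% of Northgate Logistics SA.
Chain via Highfield Media Ltd → Larkspur Holdings Ltd → Vantage Manufacturing Inc. (R3): 67% × 79% × 92% × 65% = 31.65214% of Northgate Logistics SA.
Aggregating (R1): 1.575056% + 31.65214% = 33.227196%.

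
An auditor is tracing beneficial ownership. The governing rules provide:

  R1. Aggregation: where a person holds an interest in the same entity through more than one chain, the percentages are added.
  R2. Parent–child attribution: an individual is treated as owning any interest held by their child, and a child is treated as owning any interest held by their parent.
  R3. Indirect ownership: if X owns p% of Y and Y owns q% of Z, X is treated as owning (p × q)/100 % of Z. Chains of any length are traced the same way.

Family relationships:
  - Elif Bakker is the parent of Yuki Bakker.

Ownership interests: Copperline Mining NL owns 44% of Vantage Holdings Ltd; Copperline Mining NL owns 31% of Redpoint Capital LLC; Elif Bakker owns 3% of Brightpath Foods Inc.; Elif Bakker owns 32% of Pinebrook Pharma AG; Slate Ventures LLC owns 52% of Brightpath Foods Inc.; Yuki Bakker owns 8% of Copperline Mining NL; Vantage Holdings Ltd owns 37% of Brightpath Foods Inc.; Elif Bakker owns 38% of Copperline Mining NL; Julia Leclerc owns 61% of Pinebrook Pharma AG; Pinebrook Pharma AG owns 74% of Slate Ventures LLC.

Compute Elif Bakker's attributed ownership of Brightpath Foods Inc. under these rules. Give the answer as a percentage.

By parent–child attribution (R2), Elif Bakker is treated as also owning Yuki Bakker's interest in Copperline Mining NL, giving 38% + 8% = 46%.
Chain via Pinebrook Pharma AG → Slate Ventures LLC (R3): 32% × 74% × 52% = 12.3136% of Brightpath Foods Inc.
Chain via Copperline Mining NL → Vantage Holdings Ltd (R3): 46% × 44% × 37% = 7.4888% of Brightpath Foods Inc.
Direct interest in Brightpath Foods Inc: 3%.
Aggregating (R1): 12.3136% + 7.4888% + 3% = 22.8024%.

22.8024%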